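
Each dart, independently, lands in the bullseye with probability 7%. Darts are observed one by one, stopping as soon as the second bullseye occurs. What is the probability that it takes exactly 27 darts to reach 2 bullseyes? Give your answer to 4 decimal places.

Y = trial on which the second success occurs; negative binomial, r=2, p=0.07.
P(Y=27) = C(26,1) · p^2 · (1−p)^25
= 26 · 0.0049 · 0.16296 = 0.020761

0.0208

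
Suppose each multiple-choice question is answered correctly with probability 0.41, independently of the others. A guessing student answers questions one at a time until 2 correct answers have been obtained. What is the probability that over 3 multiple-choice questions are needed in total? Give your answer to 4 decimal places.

0.6335

Needing more than 3 multiple-choice questions ⇔ fewer than 2 successes in the first 3. With X ~ Binomial(3, 0.41), P(Y > 3) = P(X ≤ 1).
  k=0: C(3,0)·0.41^0·0.59^3 = 0.205379
  k=1: C(3,1)·0.41^1·0.59^2 = 0.428163
P(X ≤ 1) = 0.633542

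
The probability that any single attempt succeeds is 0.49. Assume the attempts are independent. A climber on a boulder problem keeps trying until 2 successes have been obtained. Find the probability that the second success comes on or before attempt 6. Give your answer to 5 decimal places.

Finishing within 6 attempts ⇔ at least 2 successes in the first 6. With X ~ Binomial(6, 0.49), P(Y ≤ 6) = 1 − P(X ≤ 1).
  k=0: C(6,0)·0.49^0·0.51^6 = 0.0175963
  k=1: C(6,1)·0.49^1·0.51^5 = 0.1014374
1 − 0.1190337 = 0.8809663

0.88097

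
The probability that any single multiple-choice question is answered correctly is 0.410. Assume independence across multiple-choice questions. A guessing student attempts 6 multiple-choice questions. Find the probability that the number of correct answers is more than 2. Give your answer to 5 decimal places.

X ~ Binomial(6, 0.41); P(X ≥ 3) = Σ C(6,k) p^k (1−p)^(6−k) over k:
  k=3: C(6,3)·0.41^3·0.59^3 = 0.2830985
  k=4: C(6,4)·0.41^4·0.59^2 = 0.1475471
  k=5: C(6,5)·0.41^5·0.59^1 = 0.0410131
  k=6: C(6,6)·0.41^6·0.59^0 = 0.0047501
Total = 0.4764088

0.47641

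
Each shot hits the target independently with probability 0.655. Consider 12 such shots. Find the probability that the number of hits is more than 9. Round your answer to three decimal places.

0.160

X ~ Binomial(12, 0.655); P(X ≥ 10) = Σ C(12,k) p^k (1−p)^(12−k) over k:
  k=10: C(12,10)·0.655^10·0.345^2 = 0.11418
  k=11: C(12,11)·0.655^11·0.345^1 = 0.03941
  k=12: C(12,12)·0.655^12·0.345^0 = 0.00624
Total = 0.15983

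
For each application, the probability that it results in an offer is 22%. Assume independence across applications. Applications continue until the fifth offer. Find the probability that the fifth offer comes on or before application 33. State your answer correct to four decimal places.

0.8808

Finishing within 33 applications ⇔ at least 5 successes in the first 33. With X ~ Binomial(33, 0.22), P(Y ≤ 33) = 1 − P(X ≤ 4).
  k=0: C(33,0)·0.22^0·0.78^33 = 0.000275
  k=1: C(33,1)·0.22^1·0.78^32 = 0.002558
  k=2: C(33,2)·0.22^2·0.78^31 = 0.011545
  k=3: C(33,3)·0.22^3·0.78^30 = 0.033650
  k=4: C(33,4)·0.22^4·0.78^29 = 0.071182
1 − 0.119210 = 0.880790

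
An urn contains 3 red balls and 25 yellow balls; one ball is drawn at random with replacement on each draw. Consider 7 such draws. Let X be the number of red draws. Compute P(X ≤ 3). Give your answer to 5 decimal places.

0.99647

X ~ Binomial(7, 0.107143); P(X ≤ 3) = Σ C(7,k) p^k (1−p)^(7−k) over k:
  k=0: C(7,0)·0.107143^0·0.892857^7 = 0.4523492
  k=1: C(7,1)·0.107143^1·0.892857^6 = 0.3799733
  k=2: C(7,2)·0.107143^2·0.892857^5 = 0.1367904
  k=3: C(7,3)·0.107143^3·0.892857^4 = 0.0273581
Total = 0.9964710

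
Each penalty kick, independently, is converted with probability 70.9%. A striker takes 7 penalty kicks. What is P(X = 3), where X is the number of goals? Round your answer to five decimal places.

X ~ Binomial(n=7, p=0.709).
P(X=3) = C(7,3) · p^3 · (1−p)^4
= 35 · 0.3564 · 0.0071709 = 0.0894497

0.08945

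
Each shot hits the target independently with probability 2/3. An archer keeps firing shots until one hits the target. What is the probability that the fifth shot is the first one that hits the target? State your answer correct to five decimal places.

0.00823

Geometric (trials to first success), p = 0.666667.
P(Y = 5) = (1−p)^4 · p = 0.012346 · 0.666667 = 0.0082305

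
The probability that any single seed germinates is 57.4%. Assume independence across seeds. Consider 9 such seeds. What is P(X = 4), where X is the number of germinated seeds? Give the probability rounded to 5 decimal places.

0.19190

X ~ Binomial(n=9, p=0.574).
P(X=4) = C(9,4) · p^4 · (1−p)^5
= 126 · 0.10855 · 0.01403 = 0.1918961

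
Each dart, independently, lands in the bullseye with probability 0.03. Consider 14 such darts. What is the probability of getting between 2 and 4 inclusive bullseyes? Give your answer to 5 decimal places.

X ~ Binomial(14, 0.03); P(2 ≤ X ≤ 4) = Σ C(14,k) p^k (1−p)^(14−k) over k:
  k=2: C(14,2)·0.03^2·0.97^12 = 0.0568257
  k=3: C(14,3)·0.03^3·0.97^11 = 0.0070300
  k=4: C(14,4)·0.03^4·0.97^10 = 0.0005979
Total = 0.0644536

0.06445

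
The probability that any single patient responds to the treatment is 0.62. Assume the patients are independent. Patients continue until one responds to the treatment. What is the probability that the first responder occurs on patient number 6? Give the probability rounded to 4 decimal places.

Geometric (trials to first success), p = 0.62.
P(Y = 6) = (1−p)^5 · p = 0.0079235 · 0.62 = 0.004913

0.0049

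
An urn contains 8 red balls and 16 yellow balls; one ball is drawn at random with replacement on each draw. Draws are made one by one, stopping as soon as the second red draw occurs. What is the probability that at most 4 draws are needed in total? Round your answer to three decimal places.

Finishing within 4 draws ⇔ at least 2 successes in the first 4. With X ~ Binomial(4, 0.333333), P(Y ≤ 4) = 1 − P(X ≤ 1).
  k=0: C(4,0)·0.333333^0·0.666667^4 = 0.19753
  k=1: C(4,1)·0.333333^1·0.666667^3 = 0.39506
1 − 0.59259 = 0.40741

0.407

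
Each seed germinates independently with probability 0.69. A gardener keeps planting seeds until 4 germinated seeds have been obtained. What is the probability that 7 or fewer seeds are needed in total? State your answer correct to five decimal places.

0.86063

Finishing within 7 seeds ⇔ at least 4 successes in the first 7. With X ~ Binomial(7, 0.69), P(Y ≤ 7) = 1 − P(X ≤ 3).
  k=0: C(7,0)·0.69^0·0.31^7 = 0.0002751
  k=1: C(7,1)·0.69^1·0.31^6 = 0.0042866
  k=2: C(7,2)·0.69^2·0.31^5 = 0.0286237
  k=3: C(7,3)·0.69^3·0.31^4 = 0.1061847
1 − 0.1393702 = 0.8606298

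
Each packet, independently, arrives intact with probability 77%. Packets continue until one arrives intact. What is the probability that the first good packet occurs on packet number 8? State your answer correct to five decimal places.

0.00003

Geometric (trials to first success), p = 0.77.
P(Y = 8) = (1−p)^7 · p = 3.4048e-05 · 0.77 = 0.0000262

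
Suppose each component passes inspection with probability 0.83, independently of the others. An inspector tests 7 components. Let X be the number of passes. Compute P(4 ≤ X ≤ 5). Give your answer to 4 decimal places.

X ~ Binomial(7, 0.83); P(4 ≤ X ≤ 5) = Σ C(7,k) p^k (1−p)^(7−k) over k:
  k=4: C(7,4)·0.83^4·0.17^3 = 0.081607
  k=5: C(7,5)·0.83^5·0.17^2 = 0.239060
Total = 0.320667

0.3207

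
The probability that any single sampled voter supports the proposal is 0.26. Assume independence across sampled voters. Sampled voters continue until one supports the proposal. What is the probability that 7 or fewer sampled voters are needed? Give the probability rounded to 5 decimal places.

0.87849

Y = number of sampled voters to the first success; geometric, p = 0.26.
P(Y ≤ 7) = 1 − (1−p)^7 = 1 − 0.1215128 = 0.8784872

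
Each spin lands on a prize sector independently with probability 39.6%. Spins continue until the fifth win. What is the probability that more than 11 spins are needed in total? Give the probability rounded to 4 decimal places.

0.5438

Needing more than 11 spins ⇔ fewer than 5 successes in the first 11. With X ~ Binomial(11, 0.396), P(Y > 11) = P(X ≤ 4).
  k=0: C(11,0)·0.396^0·0.604^11 = 0.003903
  k=1: C(11,1)·0.396^1·0.604^10 = 0.028149
  k=2: C(11,2)·0.396^2·0.604^9 = 0.092275
  k=3: C(11,3)·0.396^3·0.604^8 = 0.181495
  k=4: C(11,4)·0.396^4·0.604^7 = 0.237987
P(X ≤ 4) = 0.543809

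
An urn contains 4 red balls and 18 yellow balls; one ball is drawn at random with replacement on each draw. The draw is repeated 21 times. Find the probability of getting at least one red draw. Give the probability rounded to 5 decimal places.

P(at least one) = 1 − P(none) = 1 − (1 − 0.181818)^21
= 1 − 0.0147859 = 0.9852141

0.98521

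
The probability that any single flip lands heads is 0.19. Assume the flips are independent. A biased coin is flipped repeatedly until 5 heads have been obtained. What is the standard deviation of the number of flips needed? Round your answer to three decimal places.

Y = total flips until the fifth success; negative binomial with r=5, p=0.19.
SD(Y) = √[r(1−p)/p²] = √(112.18837) = 10.59190

10.592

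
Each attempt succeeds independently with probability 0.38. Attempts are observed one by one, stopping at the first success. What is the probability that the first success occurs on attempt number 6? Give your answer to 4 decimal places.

0.0348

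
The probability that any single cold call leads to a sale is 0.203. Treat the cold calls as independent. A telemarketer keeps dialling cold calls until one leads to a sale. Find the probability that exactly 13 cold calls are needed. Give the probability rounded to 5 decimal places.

0.01334

Geometric (trials to first success), p = 0.203.
P(Y = 13) = (1−p)^12 · p = 0.06569 · 0.203 = 0.0133351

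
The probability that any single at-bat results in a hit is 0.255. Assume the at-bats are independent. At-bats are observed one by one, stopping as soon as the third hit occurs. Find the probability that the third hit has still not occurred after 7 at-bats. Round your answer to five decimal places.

0.74596

Needing more than 7 at-bats ⇔ fewer than 3 successes in the first 7. With X ~ Binomial(7, 0.255), P(Y > 7) = P(X ≤ 2).
  k=0: C(7,0)·0.255^0·0.745^7 = 0.1273778
  k=1: C(7,1)·0.255^1·0.745^6 = 0.3051939
  k=2: C(7,2)·0.255^2·0.745^5 = 0.3133870
P(X ≤ 2) = 0.7459588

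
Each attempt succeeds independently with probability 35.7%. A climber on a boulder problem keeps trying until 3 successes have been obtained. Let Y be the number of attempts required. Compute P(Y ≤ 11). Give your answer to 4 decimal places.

0.8131

Finishing within 11 attempts ⇔ at least 3 successes in the first 11. With X ~ Binomial(11, 0.357), P(Y ≤ 11) = 1 − P(X ≤ 2).
  k=0: C(11,0)·0.357^0·0.643^11 = 0.007768
  k=1: C(11,1)·0.357^1·0.643^10 = 0.047443
  k=2: C(11,2)·0.357^2·0.643^9 = 0.131704
1 − 0.186915 = 0.813085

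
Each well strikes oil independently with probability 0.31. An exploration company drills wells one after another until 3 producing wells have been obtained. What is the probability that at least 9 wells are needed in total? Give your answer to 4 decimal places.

0.5264

Needing more than 8 wells ⇔ fewer than 3 successes in the first 8. With X ~ Binomial(8, 0.31), P(Y > 8) = P(X ≤ 2).
  k=0: C(8,0)·0.31^0·0.69^8 = 0.051380
  k=1: C(8,1)·0.31^1·0.69^7 = 0.184670
  k=2: C(8,2)·0.31^2·0.69^6 = 0.290386
P(X ≤ 2) = 0.526436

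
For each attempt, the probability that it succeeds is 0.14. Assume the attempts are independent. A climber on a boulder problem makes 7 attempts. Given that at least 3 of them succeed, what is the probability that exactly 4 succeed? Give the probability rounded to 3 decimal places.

X ~ Binomial(7, 0.14). Want P(X=4 | X≥3) = P(X=4) / P(X≥3).
P(X=4) = C(7,4)·0.14^4·0.86^3 = 0.00855
P(X≥3) = 1 − 0.34793 − 0.39648 − 0.19363 = 0.06197
Ratio = 0.00855 / 0.06197 = 0.13801

0.138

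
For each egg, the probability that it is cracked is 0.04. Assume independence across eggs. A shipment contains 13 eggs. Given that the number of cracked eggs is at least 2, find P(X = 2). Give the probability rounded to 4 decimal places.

0.8547

X ~ Binomial(13, 0.04). Want P(X=2 | X≥2) = P(X=2) / P(X≥2).
P(X=2) = C(13,2)·0.04^2·0.96^11 = 0.079652
P(X≥2) = 1 − 0.588201 − 0.318609 = 0.093190
Ratio = 0.079652 / 0.093190 = 0.854734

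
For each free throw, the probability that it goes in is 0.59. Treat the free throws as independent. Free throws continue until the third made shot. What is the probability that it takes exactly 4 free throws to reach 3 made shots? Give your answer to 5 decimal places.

Y = trial on which the third success occurs; negative binomial, r=3, p=0.59.
P(Y=4) = C(3,2) · p^3 · (1−p)^1
= 3 · 0.20538 · 0.41 = 0.2526162

0.25262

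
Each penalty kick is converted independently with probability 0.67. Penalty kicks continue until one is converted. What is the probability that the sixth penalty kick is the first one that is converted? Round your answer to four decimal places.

0.0026

Geometric (trials to first success), p = 0.67.
P(Y = 6) = (1−p)^5 · p = 0.0039135 · 0.67 = 0.002622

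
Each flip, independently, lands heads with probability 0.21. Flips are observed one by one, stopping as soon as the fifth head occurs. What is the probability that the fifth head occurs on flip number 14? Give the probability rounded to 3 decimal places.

0.035

Y = trial on which the fifth success occurs; negative binomial, r=5, p=0.21.
P(Y=14) = C(13,4) · p^5 · (1−p)^9
= 715 · 0.00040841 · 0.11985 = 0.03500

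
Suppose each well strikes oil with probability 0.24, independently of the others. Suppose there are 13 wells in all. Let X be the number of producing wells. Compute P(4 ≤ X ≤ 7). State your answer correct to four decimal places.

X ~ Binomial(13, 0.24); P(4 ≤ X ≤ 7) = Σ C(13,k) p^k (1−p)^(13−k) over k:
  k=4: C(13,4)·0.24^4·0.76^9 = 0.200666
  k=5: C(13,5)·0.24^5·0.76^8 = 0.114063
  k=6: C(13,6)·0.24^6·0.76^7 = 0.048026
  k=7: C(13,7)·0.24^7·0.76^6 = 0.015166
Total = 0.377921

0.3779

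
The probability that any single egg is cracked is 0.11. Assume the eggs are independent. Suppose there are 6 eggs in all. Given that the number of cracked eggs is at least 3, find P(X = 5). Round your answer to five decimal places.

0.00418

X ~ Binomial(6, 0.11). Want P(X=5 | X≥3) = P(X=5) / P(X≥3).
P(X=5) = C(6,5)·0.11^5·0.89^1 = 0.0000860
P(X≥3) = 1 − 0.4969813 − 0.3685479 − 0.1138772 = 0.0205936
Ratio = 0.0000860 / 0.0205936 = 0.0041761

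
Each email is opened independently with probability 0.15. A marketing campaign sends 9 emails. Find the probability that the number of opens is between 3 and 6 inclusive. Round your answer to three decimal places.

X ~ Binomial(9, 0.15); P(3 ≤ X ≤ 6) = Σ C(9,k) p^k (1−p)^(9−k) over k:
  k=3: C(9,3)·0.15^3·0.85^6 = 0.10692
  k=4: C(9,4)·0.15^4·0.85^5 = 0.02830
  k=5: C(9,5)·0.15^5·0.85^4 = 0.00499
  k=6: C(9,6)·0.15^6·0.85^3 = 0.00059
Total = 0.14081

0.141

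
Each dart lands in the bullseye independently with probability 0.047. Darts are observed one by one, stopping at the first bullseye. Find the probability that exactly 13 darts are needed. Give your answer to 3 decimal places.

0.026

Geometric (trials to first success), p = 0.047.
P(Y = 13) = (1−p)^12 · p = 0.5612 · 0.047 = 0.02638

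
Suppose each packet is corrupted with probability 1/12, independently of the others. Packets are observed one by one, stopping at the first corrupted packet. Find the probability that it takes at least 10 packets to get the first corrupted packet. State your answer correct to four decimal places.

Y = number of packets to the first success; geometric, p = 0.083333.
P(Y > 9) = P(first 9 all fail) = (1−p)^9 = 0.456986

0.4570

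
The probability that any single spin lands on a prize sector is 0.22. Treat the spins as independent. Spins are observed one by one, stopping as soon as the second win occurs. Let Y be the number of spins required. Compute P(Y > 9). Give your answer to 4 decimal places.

0.3782

Needing more than 9 spins ⇔ fewer than 2 successes in the first 9. With X ~ Binomial(9, 0.22), P(Y > 9) = P(X ≤ 1).
  k=0: C(9,0)·0.22^0·0.78^9 = 0.106869
  k=1: C(9,1)·0.22^1·0.78^8 = 0.271283
P(X ≤ 1) = 0.378152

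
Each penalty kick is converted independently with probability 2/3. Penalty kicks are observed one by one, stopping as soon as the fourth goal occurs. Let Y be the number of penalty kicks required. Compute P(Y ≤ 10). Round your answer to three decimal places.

0.980

Finishing within 10 penalty kicks ⇔ at least 4 successes in the first 10. With X ~ Binomial(10, 0.666667), P(Y ≤ 10) = 1 − P(X ≤ 3).
  k=0: C(10,0)·0.666667^0·0.333333^10 = 0.00002
  k=1: C(10,1)·0.666667^1·0.333333^9 = 0.00034
  k=2: C(10,2)·0.666667^2·0.333333^8 = 0.00305
  k=3: C(10,3)·0.666667^3·0.333333^7 = 0.01626
1 − 0.01966 = 0.98034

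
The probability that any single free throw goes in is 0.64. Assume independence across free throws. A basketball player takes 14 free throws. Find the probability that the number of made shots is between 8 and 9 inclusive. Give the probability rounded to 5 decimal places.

X ~ Binomial(14, 0.64); P(8 ≤ X ≤ 9) = Σ C(14,k) p^k (1−p)^(14−k) over k:
  k=8: C(14,8)·0.64^8·0.36^6 = 0.1839967
  k=9: C(14,9)·0.64^9·0.36^5 = 0.2180702
Total = 0.4020670

0.40207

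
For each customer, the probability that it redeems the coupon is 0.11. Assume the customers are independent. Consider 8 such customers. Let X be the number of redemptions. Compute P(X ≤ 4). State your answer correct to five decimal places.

0.99932

X ~ Binomial(8, 0.11); P(X ≤ 4) = Σ C(8,k) p^k (1−p)^(8−k) over k:
  k=0: C(8,0)·0.11^0·0.89^8 = 0.3936589
  k=1: C(8,1)·0.11^1·0.89^7 = 0.3892357
  k=2: C(8,2)·0.11^2·0.89^6 = 0.1683773
  k=3: C(8,3)·0.11^3·0.89^5 = 0.0416213
  k=4: C(8,4)·0.11^4·0.89^4 = 0.0064303
Total = 0.9993235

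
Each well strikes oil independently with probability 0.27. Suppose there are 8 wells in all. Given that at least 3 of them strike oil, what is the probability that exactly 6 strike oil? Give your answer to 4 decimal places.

0.0155

X ~ Binomial(8, 0.27). Want P(X=6 | X≥3) = P(X=6) / P(X≥3).
P(X=6) = C(8,6)·0.27^6·0.73^2 = 0.005781
P(X≥3) = 1 − 0.080646 − 0.238624 − 0.308903 = 0.371827
Ratio = 0.005781 / 0.371827 = 0.015547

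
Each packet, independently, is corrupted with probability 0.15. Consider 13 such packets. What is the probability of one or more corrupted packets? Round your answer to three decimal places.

P(at least one) = 1 − P(none) = 1 − (1 − 0.15)^13
= 1 − 0.12091 = 0.87909

0.879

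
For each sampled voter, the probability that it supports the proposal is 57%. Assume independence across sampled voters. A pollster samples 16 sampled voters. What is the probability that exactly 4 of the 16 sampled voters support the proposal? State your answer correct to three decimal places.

0.008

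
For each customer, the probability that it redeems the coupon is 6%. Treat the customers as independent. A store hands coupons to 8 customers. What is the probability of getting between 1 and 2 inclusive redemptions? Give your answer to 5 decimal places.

X ~ Binomial(8, 0.06); P(1 ≤ X ≤ 2) = Σ C(8,k) p^k (1−p)^(8−k) over k:
  k=1: C(8,1)·0.06^1·0.94^7 = 0.3112692
  k=2: C(8,2)·0.06^2·0.94^6 = 0.0695389
Total = 0.3808081

0.38081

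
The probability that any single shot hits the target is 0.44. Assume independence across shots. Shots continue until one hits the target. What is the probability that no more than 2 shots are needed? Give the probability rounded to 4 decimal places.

Y = number of shots to the first success; geometric, p = 0.44.
P(Y ≤ 2) = 1 − (1−p)^2 = 1 − 0.313600 = 0.686400

0.6864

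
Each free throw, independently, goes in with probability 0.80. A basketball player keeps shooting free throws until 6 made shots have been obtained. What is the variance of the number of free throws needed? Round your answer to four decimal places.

Y = total free throws until the sixth success; negative binomial with r=6, p=0.80.
Var(Y) = r(1−p)/p² = 6·0.20 / 0.80² = 1.875000

1.8750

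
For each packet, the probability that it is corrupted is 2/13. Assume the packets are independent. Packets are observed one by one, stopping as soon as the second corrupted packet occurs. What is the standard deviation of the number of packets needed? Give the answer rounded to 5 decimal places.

8.45577

Y = total packets until the second success; negative binomial with r=2, p=0.153846.
SD(Y) = √[r(1−p)/p²] = √(71.5000000) = 8.4557673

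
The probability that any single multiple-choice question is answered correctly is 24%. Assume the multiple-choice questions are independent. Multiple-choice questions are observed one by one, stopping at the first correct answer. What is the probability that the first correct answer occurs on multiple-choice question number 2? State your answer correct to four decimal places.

Geometric (trials to first success), p = 0.24.
P(Y = 2) = (1−p)^1 · p = 0.76 · 0.24 = 0.182400

0.1824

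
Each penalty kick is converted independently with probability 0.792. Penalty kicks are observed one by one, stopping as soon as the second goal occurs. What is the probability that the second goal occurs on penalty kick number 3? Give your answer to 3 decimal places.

Y = trial on which the second success occurs; negative binomial, r=2, p=0.792.
P(Y=3) = C(2,1) · p^2 · (1−p)^1
= 2 · 0.62726 · 0.208 = 0.26094

0.261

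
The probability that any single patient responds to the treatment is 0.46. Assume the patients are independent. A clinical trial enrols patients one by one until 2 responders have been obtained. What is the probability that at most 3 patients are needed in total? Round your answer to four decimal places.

0.4401

Finishing within 3 patients ⇔ at least 2 successes in the first 3. With X ~ Binomial(3, 0.46), P(Y ≤ 3) = 1 − P(X ≤ 1).
  k=0: C(3,0)·0.46^0·0.54^3 = 0.157464
  k=1: C(3,1)·0.46^1·0.54^2 = 0.402408
1 − 0.559872 = 0.440128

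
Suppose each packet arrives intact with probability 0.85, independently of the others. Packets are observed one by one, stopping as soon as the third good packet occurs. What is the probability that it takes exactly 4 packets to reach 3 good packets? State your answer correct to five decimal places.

Y = trial on which the third success occurs; negative binomial, r=3, p=0.85.
P(Y=4) = C(3,2) · p^3 · (1−p)^1
= 3 · 0.61413 · 0.15 = 0.2763563

0.27636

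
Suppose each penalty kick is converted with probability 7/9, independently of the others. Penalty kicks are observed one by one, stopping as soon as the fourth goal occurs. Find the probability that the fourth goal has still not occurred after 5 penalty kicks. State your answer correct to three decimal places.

Needing more than 5 penalty kicks ⇔ fewer than 4 successes in the first 5. With X ~ Binomial(5, 0.777778), P(Y > 5) = P(X ≤ 3).
  k=0: C(5,0)·0.777778^0·0.222222^5 = 0.00054
  k=1: C(5,1)·0.777778^1·0.222222^4 = 0.00948
  k=2: C(5,2)·0.777778^2·0.222222^3 = 0.06639
  k=3: C(5,3)·0.777778^3·0.222222^2 = 0.23235
P(X ≤ 3) = 0.30876

0.309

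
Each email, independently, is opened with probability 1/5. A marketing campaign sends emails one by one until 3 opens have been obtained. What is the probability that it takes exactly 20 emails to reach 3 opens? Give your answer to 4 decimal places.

Y = trial on which the third success occurs; negative binomial, r=3, p=0.20.
P(Y=20) = C(19,2) · p^3 · (1−p)^17
= 171 · 0.008 · 0.022518 = 0.030805

0.0308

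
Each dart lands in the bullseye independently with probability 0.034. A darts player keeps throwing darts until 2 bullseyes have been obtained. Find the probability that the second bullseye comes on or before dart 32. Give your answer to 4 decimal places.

Finishing within 32 darts ⇔ at least 2 successes in the first 32. With X ~ Binomial(32, 0.034), P(Y ≤ 32) = 1 − P(X ≤ 1).
  k=0: C(32,0)·0.034^0·0.966^32 = 0.330574
  k=1: C(32,1)·0.034^1·0.966^31 = 0.372323
1 − 0.702896 = 0.297104

0.2971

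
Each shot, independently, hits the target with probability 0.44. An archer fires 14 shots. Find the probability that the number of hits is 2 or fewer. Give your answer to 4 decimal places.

X ~ Binomial(14, 0.44); P(X ≤ 2) = Σ C(14,k) p^k (1−p)^(14−k) over k:
  k=0: C(14,0)·0.44^0·0.56^14 = 0.000298
  k=1: C(14,1)·0.44^1·0.56^13 = 0.003281
  k=2: C(14,2)·0.44^2·0.56^12 = 0.016757
Total = 0.020337

0.0203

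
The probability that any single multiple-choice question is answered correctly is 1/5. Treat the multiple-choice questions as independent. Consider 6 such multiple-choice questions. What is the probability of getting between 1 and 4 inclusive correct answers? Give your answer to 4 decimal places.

X ~ Binomial(6, 0.20); P(1 ≤ X ≤ 4) = Σ C(6,k) p^k (1−p)^(6−k) over k:
  k=1: C(6,1)·0.20^1·0.80^5 = 0.393216
  k=2: C(6,2)·0.20^2·0.80^4 = 0.245760
  k=3: C(6,3)·0.20^3·0.80^3 = 0.081920
  k=4: C(6,4)·0.20^4·0.80^2 = 0.015360
Total = 0.736256

0.7363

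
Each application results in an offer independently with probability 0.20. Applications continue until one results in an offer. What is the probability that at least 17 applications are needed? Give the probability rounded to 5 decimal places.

0.02815

Y = number of applications to the first success; geometric, p = 0.20.
P(Y > 16) = P(first 16 all fail) = (1−p)^16 = 0.0281475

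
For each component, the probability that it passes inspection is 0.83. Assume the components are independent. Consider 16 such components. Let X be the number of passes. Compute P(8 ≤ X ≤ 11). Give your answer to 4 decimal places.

0.1207

X ~ Binomial(16, 0.83); P(8 ≤ X ≤ 11) = Σ C(16,k) p^k (1−p)^(16−k) over k:
  k=8: C(16,8)·0.83^8·0.17^8 = 0.002022
  k=9: C(16,9)·0.83^9·0.17^7 = 0.008775
  k=10: C(16,10)·0.83^10·0.17^6 = 0.029992
  k=11: C(16,11)·0.83^11·0.17^5 = 0.079870
Total = 0.120660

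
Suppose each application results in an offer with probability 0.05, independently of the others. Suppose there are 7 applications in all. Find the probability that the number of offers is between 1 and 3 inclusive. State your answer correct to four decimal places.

X ~ Binomial(7, 0.05); P(1 ≤ X ≤ 3) = Σ C(7,k) p^k (1−p)^(7−k) over k:
  k=1: C(7,1)·0.05^1·0.95^6 = 0.257282
  k=2: C(7,2)·0.05^2·0.95^5 = 0.040623
  k=3: C(7,3)·0.05^3·0.95^4 = 0.003563
Total = 0.301469

0.3015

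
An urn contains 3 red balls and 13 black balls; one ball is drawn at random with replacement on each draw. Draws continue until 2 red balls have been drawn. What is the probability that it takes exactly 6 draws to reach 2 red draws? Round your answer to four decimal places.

Y = trial on which the second success occurs; negative binomial, r=2, p=0.1875.
P(Y=6) = C(5,1) · p^2 · (1−p)^4
= 5 · 0.035156 · 0.43581 = 0.076607

0.0766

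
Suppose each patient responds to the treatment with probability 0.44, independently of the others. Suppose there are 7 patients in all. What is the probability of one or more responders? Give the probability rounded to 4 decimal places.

0.9827

P(at least one) = 1 − P(none) = 1 − (1 − 0.44)^7
= 1 − 0.017271 = 0.982729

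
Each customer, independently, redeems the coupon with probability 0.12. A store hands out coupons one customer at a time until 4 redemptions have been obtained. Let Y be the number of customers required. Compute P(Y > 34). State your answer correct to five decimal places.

0.40471

Needing more than 34 customers ⇔ fewer than 4 successes in the first 34. With X ~ Binomial(34, 0.12), P(Y > 34) = P(X ≤ 3).
  k=0: C(34,0)·0.12^0·0.88^34 = 0.0129542
  k=1: C(34,1)·0.12^1·0.88^33 = 0.0600604
  k=2: C(34,2)·0.12^2·0.88^32 = 0.1351359
  k=3: C(34,3)·0.12^3·0.88^31 = 0.1965614
P(X ≤ 3) = 0.4047119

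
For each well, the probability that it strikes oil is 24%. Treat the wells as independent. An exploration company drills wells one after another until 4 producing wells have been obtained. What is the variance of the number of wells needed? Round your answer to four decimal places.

52.7778

Y = total wells until the fourth success; negative binomial with r=4, p=0.24.
Var(Y) = r(1−p)/p² = 4·0.76 / 0.24² = 52.777778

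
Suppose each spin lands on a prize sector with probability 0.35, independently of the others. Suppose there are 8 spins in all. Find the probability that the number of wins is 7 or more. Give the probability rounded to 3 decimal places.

X ~ Binomial(8, 0.35); P(X ≥ 7) = Σ C(8,k) p^k (1−p)^(8−k) over k:
  k=7: C(8,7)·0.35^7·0.65^1 = 0.00335
  k=8: C(8,8)·0.35^8·0.65^0 = 0.00023
Total = 0.00357

0.004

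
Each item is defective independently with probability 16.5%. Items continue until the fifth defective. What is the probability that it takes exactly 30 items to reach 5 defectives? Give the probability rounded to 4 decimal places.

0.0320

Y = trial on which the fifth success occurs; negative binomial, r=5, p=0.165.
P(Y=30) = C(29,4) · p^5 · (1−p)^25
= 23751 · 0.0001223 · 0.011019 = 0.032008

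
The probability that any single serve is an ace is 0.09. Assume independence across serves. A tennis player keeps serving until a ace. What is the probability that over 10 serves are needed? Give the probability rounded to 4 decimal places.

0.3894

Y = number of serves to the first success; geometric, p = 0.09.
P(Y > 10) = P(first 10 all fail) = (1−p)^10 = 0.389416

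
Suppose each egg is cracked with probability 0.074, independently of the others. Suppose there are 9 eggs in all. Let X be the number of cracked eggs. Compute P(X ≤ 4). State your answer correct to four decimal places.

X ~ Binomial(9, 0.074); P(X ≤ 4) = Σ C(9,k) p^k (1−p)^(9−k) over k:
  k=0: C(9,0)·0.074^0·0.926^9 = 0.500609
  k=1: C(9,1)·0.074^1·0.926^8 = 0.360049
  k=2: C(9,2)·0.074^2·0.926^7 = 0.115091
  k=3: C(9,3)·0.074^3·0.926^6 = 0.021461
  k=4: C(9,4)·0.074^4·0.926^5 = 0.002572
Total = 0.999783

0.9998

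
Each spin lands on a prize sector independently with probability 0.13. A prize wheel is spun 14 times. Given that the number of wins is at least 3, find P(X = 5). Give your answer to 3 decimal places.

0.078

X ~ Binomial(14, 0.13). Want P(X=5 | X≥3) = P(X=5) / P(X≥3).
P(X=5) = C(14,5)·0.13^5·0.87^9 = 0.02123
P(X≥3) = 1 − 0.14232 − 0.29773 − 0.28917 = 0.27078
Ratio = 0.02123 / 0.27078 = 0.07839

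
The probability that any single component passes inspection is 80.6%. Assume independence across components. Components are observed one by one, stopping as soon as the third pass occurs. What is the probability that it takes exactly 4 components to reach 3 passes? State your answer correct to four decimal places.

0.3047

Y = trial on which the third success occurs; negative binomial, r=3, p=0.806.
P(Y=4) = C(3,2) · p^3 · (1−p)^1
= 3 · 0.52361 · 0.194 = 0.304739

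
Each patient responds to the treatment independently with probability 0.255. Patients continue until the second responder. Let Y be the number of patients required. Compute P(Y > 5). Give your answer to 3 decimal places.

Needing more than 5 patients ⇔ fewer than 2 successes in the first 5. With X ~ Binomial(5, 0.255), P(Y > 5) = P(X ≤ 1).
  k=0: C(5,0)·0.255^0·0.745^5 = 0.22950
  k=1: C(5,1)·0.255^1·0.745^4 = 0.39277
P(X ≤ 1) = 0.62227

0.622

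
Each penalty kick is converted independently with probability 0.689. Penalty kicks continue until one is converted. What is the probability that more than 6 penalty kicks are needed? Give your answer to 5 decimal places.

0.00090

Y = number of penalty kicks to the first success; geometric, p = 0.689.
P(Y > 6) = P(first 6 all fail) = (1−p)^6 = 0.0009048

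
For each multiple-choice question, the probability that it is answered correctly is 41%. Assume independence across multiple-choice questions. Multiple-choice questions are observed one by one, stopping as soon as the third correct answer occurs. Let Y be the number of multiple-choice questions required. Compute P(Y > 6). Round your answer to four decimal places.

0.5236

Needing more than 6 multiple-choice questions ⇔ fewer than 3 successes in the first 6. With X ~ Binomial(6, 0.41), P(Y > 6) = P(X ≤ 2).
  k=0: C(6,0)·0.41^0·0.59^6 = 0.042181
  k=1: C(6,1)·0.41^1·0.59^5 = 0.175871
  k=2: C(6,2)·0.41^2·0.59^4 = 0.305539
P(X ≤ 2) = 0.523591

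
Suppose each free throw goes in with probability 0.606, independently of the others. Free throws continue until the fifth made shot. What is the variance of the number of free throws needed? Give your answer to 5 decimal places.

Y = total free throws until the fifth success; negative binomial with r=5, p=0.606.
Var(Y) = r(1−p)/p² = 5·0.394 / 0.606² = 5.3643978

5.36440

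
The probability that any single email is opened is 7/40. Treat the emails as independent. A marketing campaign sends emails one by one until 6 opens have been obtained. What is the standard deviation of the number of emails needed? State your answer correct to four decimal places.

Y = total emails until the sixth success; negative binomial with r=6, p=0.175.
SD(Y) = √[r(1−p)/p²] = √(161.632653) = 12.713483

12.7135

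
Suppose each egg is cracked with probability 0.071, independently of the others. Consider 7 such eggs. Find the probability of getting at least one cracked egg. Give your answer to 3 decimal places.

P(at least one) = 1 − P(none) = 1 − (1 − 0.071)^7
= 1 − 0.59719 = 0.40281

0.403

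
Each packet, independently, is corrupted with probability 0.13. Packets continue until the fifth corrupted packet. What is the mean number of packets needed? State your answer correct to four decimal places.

38.4615

Y = total packets until the fifth success; negative binomial with r=5, p=0.13.
E[Y] = r / p = 5 / 0.13 = 38.461538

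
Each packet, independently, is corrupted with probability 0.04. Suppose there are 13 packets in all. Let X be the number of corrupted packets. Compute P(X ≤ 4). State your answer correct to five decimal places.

X ~ Binomial(13, 0.04); P(X ≤ 4) = Σ C(13,k) p^k (1−p)^(13−k) over k:
  k=0: C(13,0)·0.04^0·0.96^13 = 0.5882014
  k=1: C(13,1)·0.04^1·0.96^12 = 0.3186091
  k=2: C(13,2)·0.04^2·0.96^11 = 0.0796523
  k=3: C(13,3)·0.04^3·0.96^10 = 0.0121691
  k=4: C(13,4)·0.04^4·0.96^9 = 0.0012676
Total = 0.9998994

0.99990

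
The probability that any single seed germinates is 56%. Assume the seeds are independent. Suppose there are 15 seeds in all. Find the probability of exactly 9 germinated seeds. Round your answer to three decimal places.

0.197

X ~ Binomial(n=15, p=0.56).
P(X=9) = C(15,9) · p^9 · (1−p)^6
= 5005 · 0.0054162 · 0.0072563 = 0.19670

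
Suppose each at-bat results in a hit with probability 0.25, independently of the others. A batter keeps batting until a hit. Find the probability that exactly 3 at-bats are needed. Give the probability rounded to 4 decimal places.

0.1406

Geometric (trials to first success), p = 0.25.
P(Y = 3) = (1−p)^2 · p = 0.5625 · 0.25 = 0.140625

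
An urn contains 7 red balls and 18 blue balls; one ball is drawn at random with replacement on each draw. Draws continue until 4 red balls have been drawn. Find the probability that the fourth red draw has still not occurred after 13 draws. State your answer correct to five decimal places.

Needing more than 13 draws ⇔ fewer than 4 successes in the first 13. With X ~ Binomial(13, 0.28), P(Y > 13) = P(X ≤ 3).
  k=0: C(13,0)·0.28^0·0.72^13 = 0.0139741
  k=1: C(13,1)·0.28^1·0.72^12 = 0.0706466
  k=2: C(13,2)·0.28^2·0.72^11 = 0.1648421
  k=3: C(13,3)·0.28^3·0.72^10 = 0.2350526
P(X ≤ 3) = 0.4845154

0.48452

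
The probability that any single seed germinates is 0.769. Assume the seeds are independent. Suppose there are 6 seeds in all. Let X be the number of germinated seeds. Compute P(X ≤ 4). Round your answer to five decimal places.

0.42047

X ~ Binomial(6, 0.769); P(X ≤ 4) = Σ C(6,k) p^k (1−p)^(6−k) over k:
  k=0: C(6,0)·0.769^0·0.231^6 = 0.0001519
  k=1: C(6,1)·0.769^1·0.231^5 = 0.0030349
  k=2: C(6,2)·0.769^2·0.231^4 = 0.0252576
  k=3: C(6,3)·0.769^3·0.231^3 = 0.1121102
  k=4: C(6,4)·0.769^4·0.231^2 = 0.2799114
Total = 0.4204659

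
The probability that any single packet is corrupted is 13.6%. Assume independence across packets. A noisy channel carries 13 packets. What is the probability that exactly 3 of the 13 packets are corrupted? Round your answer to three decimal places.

0.167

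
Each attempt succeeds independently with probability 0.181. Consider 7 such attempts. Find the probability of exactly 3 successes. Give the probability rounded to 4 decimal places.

0.0934

X ~ Binomial(n=7, p=0.181).
P(X=3) = C(7,3) · p^3 · (1−p)^4
= 35 · 0.0059297 · 0.44992 = 0.093377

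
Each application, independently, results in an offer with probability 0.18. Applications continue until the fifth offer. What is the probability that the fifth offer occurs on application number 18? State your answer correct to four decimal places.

Y = trial on which the fifth success occurs; negative binomial, r=5, p=0.18.
P(Y=18) = C(17,4) · p^5 · (1−p)^13
= 2380 · 0.00018896 · 0.075784 = 0.034082

0.0341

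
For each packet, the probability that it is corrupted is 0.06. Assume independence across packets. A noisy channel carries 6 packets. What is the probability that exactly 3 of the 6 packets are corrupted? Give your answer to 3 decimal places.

X ~ Binomial(n=6, p=0.06).
P(X=3) = C(6,3) · p^3 · (1−p)^3
= 20 · 0.000216 · 0.83058 = 0.00359

0.004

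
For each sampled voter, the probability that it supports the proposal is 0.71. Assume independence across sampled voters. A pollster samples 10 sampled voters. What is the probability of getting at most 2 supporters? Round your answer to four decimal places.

0.0012

X ~ Binomial(10, 0.71); P(X ≤ 2) = Σ C(10,k) p^k (1−p)^(10−k) over k:
  k=0: C(10,0)·0.71^0·0.29^10 = 0.000004
  k=1: C(10,1)·0.71^1·0.29^9 = 0.000103
  k=2: C(10,2)·0.71^2·0.29^8 = 0.001135
Total = 0.001242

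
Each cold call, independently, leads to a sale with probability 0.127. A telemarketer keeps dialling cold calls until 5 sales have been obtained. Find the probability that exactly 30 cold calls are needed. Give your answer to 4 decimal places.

0.0263

Y = trial on which the fifth success occurs; negative binomial, r=5, p=0.127.
P(Y=30) = C(29,4) · p^5 · (1−p)^25
= 23751 · 3.3038e-05 · 0.033524 = 0.026306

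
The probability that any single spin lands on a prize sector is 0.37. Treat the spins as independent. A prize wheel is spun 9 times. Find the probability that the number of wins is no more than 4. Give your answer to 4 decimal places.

X ~ Binomial(9, 0.37); P(X ≤ 4) = Σ C(9,k) p^k (1−p)^(9−k) over k:
  k=0: C(9,0)·0.37^0·0.63^9 = 0.015634
  k=1: C(9,1)·0.37^1·0.63^8 = 0.082636
  k=2: C(9,2)·0.37^2·0.63^7 = 0.194129
  k=3: C(9,3)·0.37^3·0.63^6 = 0.266028
  k=4: C(9,4)·0.37^4·0.63^5 = 0.234358
Total = 0.792785

0.7928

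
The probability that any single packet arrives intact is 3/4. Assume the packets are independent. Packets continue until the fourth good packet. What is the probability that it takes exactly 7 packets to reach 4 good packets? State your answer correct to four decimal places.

Y = trial on which the fourth success occurs; negative binomial, r=4, p=0.75.
P(Y=7) = C(6,3) · p^4 · (1−p)^3
= 20 · 0.31641 · 0.015625 = 0.098877

0.0989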